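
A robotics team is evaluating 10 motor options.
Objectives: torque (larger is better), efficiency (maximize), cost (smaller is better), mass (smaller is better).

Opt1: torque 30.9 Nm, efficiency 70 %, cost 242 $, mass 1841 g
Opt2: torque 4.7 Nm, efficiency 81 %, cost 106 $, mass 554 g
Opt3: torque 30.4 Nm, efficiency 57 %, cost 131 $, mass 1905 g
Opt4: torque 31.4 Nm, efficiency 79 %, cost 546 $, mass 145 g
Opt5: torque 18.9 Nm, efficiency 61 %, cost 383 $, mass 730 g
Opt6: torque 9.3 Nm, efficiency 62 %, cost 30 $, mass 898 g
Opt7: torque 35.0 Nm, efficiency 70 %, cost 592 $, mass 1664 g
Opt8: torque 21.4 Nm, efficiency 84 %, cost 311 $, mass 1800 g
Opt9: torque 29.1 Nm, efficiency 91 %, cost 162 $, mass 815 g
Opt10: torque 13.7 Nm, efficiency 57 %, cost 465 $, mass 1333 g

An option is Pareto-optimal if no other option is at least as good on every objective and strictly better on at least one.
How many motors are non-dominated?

Opt1: not dominated.
Opt2: not dominated.
Opt3: not dominated.
Opt4: not dominated (best mass).
Opt5: not dominated.
Opt6: not dominated (best cost).
Opt7: not dominated (best torque).
Opt8: dominated by Opt9 (torque 29.1≥21.4, efficiency 91≥84, cost 162≤311, mass 815≤1800).
Opt9: not dominated (best efficiency).
Opt10: dominated by Opt5 (torque 18.9≥13.7, efficiency 61≥57, cost 383≤465, mass 730≤1333).
Pareto-optimal: Opt1, Opt2, Opt3, Opt4, Opt5, Opt6, Opt7, Opt9 → 8.

8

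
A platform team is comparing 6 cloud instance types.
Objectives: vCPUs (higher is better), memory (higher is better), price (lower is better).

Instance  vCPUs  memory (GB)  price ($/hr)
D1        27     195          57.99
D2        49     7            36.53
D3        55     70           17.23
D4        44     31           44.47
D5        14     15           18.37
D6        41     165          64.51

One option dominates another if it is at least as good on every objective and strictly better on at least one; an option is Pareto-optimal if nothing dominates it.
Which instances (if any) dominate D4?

D3

D3: vCPUs 55≥44, memory 70≥31, price 17.23≤44.47 — dominates D4.
Others (D1, D2, D5, D6) are each worse than D4 on at least one objective.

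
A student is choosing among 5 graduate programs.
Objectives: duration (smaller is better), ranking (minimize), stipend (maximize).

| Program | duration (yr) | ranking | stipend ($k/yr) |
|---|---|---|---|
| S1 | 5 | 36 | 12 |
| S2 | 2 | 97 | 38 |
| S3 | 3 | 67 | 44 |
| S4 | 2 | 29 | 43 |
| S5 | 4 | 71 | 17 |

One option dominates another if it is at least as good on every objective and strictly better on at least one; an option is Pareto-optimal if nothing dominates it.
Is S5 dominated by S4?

S4 vs S5: duration 2≤4, ranking 29≤71, stipend 43≥17 — S4 is at least as good on every objective with at least one strict improvement.

Yes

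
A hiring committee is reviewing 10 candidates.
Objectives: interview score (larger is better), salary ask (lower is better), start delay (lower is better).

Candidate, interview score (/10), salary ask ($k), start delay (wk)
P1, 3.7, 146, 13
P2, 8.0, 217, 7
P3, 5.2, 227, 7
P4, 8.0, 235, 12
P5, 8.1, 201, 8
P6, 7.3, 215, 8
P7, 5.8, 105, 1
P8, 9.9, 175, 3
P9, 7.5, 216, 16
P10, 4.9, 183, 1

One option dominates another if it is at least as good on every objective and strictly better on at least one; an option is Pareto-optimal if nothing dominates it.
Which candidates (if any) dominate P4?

P2, P5, P8

P2: interview score 8.0≥8.0, salary ask 217≤235, start delay 7≤12 — dominates P4.
P5: interview score 8.1≥8.0, salary ask 201≤235, start delay 8≤12 — dominates P4.
P8: interview score 9.9≥8.0, salary ask 175≤235, start delay 3≤12 — dominates P4.
Others (P1, P3, P6, P7, P9, P10) are each worse than P4 on at least one objective.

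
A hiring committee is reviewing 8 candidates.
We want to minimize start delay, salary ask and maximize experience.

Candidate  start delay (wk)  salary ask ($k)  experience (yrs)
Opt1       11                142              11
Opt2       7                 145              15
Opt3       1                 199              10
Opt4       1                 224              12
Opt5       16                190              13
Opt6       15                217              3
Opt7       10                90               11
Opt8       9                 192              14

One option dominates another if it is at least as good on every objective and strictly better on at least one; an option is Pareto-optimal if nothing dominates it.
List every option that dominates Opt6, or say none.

Opt1: start delay 11≤15, salary ask 142≤217, experience 11≥3 — dominates Opt6.
Opt2: start delay 7≤15, salary ask 145≤217, experience 15≥3 — dominates Opt6.
Opt3: start delay 1≤15, salary ask 199≤217, experience 10≥3 — dominates Opt6.
Opt7: start delay 10≤15, salary ask 90≤217, experience 11≥3 — dominates Opt6.
Opt8: start delay 9≤15, salary ask 192≤217, experience 14≥3 — dominates Opt6.
Others (Opt4, Opt5) are each worse than Opt6 on at least one objective.

Opt1, Opt2, Opt3, Opt7, Opt8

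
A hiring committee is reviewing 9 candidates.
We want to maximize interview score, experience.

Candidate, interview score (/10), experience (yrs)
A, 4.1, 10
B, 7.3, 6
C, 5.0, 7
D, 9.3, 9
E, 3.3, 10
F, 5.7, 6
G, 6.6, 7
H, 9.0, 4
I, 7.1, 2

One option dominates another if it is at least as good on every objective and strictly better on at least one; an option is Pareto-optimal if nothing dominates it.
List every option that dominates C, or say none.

D: interview score 9.3≥5.0, experience 9≥7 — dominates C.
G: interview score 6.6≥5.0, experience 7≥7 — dominates C.
Others (A, B, E, F, H, I) are each worse than C on at least one objective.

D, G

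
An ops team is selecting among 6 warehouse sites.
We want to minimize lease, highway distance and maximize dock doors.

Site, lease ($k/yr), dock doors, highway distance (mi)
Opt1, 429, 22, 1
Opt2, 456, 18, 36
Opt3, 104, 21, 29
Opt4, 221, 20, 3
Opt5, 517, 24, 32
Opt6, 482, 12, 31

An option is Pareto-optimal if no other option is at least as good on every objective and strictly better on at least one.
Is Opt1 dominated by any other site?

Opt2: worse on lease (456 vs 429).
Opt3: worse on dock doors (21 vs 22).
Opt4: worse on dock doors (20 vs 22).
Opt5: worse on lease (517 vs 429).
Opt6: worse on lease (482 vs 429).
No option is at least as good as Opt1 on every objective and strictly better on one.

No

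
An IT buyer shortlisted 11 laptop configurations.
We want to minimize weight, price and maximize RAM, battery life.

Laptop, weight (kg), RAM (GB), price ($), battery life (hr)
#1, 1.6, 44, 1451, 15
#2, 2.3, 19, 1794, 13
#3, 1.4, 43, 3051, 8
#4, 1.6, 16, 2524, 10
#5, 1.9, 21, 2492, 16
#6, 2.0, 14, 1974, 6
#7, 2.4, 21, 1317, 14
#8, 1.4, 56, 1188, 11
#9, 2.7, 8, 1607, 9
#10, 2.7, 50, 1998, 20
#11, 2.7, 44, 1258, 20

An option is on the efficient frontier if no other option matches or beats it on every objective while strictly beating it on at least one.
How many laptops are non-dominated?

6

#1: not dominated.
#2: dominated by #1 (weight 1.6≤2.3, RAM 44≥19, price 1451≤1794, battery life 15≥13).
#3: dominated by #8 (weight 1.4≤1.4, RAM 56≥43, price 1188≤3051, battery life 11≥8).
#4: dominated by #1 (weight 1.6≤1.6, RAM 44≥16, price 1451≤2524, battery life 15≥10).
#5: not dominated.
#6: dominated by #1 (weight 1.6≤2.0, RAM 44≥14, price 1451≤1974, battery life 15≥6).
#7: not dominated.
#8: not dominated (best RAM).
#9: dominated by #1 (weight 1.6≤2.7, RAM 44≥8, price 1451≤1607, battery life 15≥9).
#10: not dominated.
#11: not dominated.
Pareto-optimal: #1, #5, #7, #8, #10, #11 → 6.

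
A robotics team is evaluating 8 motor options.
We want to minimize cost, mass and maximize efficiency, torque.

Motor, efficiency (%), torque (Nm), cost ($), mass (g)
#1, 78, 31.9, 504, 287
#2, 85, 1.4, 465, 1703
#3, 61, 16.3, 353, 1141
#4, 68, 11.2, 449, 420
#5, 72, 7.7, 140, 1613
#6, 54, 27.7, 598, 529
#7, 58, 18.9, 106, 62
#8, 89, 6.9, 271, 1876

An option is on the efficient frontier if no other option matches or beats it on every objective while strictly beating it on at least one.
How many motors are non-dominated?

#1: not dominated (best torque).
#2: not dominated.
#3: not dominated.
#4: not dominated.
#5: not dominated.
#6: dominated by #1 (efficiency 78≥54, torque 31.9≥27.7, cost 504≤598, mass 287≤529).
#7: not dominated (best cost).
#8: not dominated (best efficiency).
Pareto-optimal: #1, #2, #3, #4, #5, #7, #8 → 7.

7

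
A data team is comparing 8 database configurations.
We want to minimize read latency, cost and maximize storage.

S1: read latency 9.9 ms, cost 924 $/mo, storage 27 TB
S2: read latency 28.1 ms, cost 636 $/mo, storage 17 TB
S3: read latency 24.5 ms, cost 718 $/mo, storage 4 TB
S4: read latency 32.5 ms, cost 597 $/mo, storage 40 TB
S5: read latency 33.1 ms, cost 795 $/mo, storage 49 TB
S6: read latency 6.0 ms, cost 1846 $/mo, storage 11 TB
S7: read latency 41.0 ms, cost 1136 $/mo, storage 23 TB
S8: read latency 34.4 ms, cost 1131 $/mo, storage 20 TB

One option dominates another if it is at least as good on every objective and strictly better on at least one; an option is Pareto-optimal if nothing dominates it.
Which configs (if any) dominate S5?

S1: worse on cost (924 vs 795).
S2: worse on storage (17 vs 49).
S3: worse on storage (4 vs 49).
S4: worse on storage (40 vs 49).
S6: worse on cost (1846 vs 795).
S7: worse on read latency (41.0 vs 33.1).
S8: worse on read latency (34.4 vs 33.1).
No option dominates S5.

none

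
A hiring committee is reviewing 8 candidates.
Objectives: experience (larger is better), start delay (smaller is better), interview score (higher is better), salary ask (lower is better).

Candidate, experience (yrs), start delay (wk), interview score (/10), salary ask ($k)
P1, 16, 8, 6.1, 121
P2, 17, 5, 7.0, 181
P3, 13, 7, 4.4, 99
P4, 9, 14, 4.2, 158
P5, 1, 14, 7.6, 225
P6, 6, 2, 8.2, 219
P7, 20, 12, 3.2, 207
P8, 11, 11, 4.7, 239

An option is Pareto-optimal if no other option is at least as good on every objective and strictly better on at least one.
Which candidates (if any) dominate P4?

P1, P3

P1: experience 16≥9, start delay 8≤14, interview score 6.1≥4.2, salary ask 121≤158 — dominates P4.
P3: experience 13≥9, start delay 7≤14, interview score 4.4≥4.2, salary ask 99≤158 — dominates P4.
Others (P2, P5, P6, P7, P8) are each worse than P4 on at least one objective.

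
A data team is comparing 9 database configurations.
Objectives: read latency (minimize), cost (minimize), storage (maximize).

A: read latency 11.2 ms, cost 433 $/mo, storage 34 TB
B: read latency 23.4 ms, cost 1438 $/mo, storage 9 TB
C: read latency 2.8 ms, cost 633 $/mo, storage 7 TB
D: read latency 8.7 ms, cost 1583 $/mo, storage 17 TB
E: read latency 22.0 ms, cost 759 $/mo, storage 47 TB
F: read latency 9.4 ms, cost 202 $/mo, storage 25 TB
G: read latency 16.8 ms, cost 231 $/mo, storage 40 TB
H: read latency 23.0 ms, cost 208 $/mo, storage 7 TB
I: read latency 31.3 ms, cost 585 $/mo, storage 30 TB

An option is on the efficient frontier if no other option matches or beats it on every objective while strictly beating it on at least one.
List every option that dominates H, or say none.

F

F: read latency 9.4≤23.0, cost 202≤208, storage 25≥7 — dominates H.
Others (A, B, C, D, E, G, I) are each worse than H on at least one objective.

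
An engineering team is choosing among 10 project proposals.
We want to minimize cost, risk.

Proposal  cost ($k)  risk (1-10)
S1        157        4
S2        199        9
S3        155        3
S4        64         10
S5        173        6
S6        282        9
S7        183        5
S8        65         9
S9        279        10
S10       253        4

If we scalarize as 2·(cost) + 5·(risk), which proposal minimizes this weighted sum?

S8

S1: 2·157 + 5·4 = 334
S2: 2·199 + 5·9 = 443
S3: 2·155 + 5·3 = 325
S4: 2·64 + 5·10 = 178
S5: 2·173 + 5·6 = 376
S6: 2·282 + 5·9 = 609
S7: 2·183 + 5·5 = 391
S8: 2·65 + 5·9 = 175
S9: 2·279 + 5·10 = 608
S10: 2·253 + 5·4 = 526
Lowest: S8 at 175.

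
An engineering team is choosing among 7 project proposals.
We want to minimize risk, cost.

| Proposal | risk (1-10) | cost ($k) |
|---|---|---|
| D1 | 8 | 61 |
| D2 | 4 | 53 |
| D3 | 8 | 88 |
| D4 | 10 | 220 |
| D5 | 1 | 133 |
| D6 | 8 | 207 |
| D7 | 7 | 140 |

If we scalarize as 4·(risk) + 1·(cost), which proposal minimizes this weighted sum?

D1: 4·8 + 1·61 = 93
D2: 4·4 + 1·53 = 69
D3: 4·8 + 1·88 = 120
D4: 4·10 + 1·220 = 260
D5: 4·1 + 1·133 = 137
D6: 4·8 + 1·207 = 239
D7: 4·7 + 1·140 = 168
Lowest: D2 at 69.

D2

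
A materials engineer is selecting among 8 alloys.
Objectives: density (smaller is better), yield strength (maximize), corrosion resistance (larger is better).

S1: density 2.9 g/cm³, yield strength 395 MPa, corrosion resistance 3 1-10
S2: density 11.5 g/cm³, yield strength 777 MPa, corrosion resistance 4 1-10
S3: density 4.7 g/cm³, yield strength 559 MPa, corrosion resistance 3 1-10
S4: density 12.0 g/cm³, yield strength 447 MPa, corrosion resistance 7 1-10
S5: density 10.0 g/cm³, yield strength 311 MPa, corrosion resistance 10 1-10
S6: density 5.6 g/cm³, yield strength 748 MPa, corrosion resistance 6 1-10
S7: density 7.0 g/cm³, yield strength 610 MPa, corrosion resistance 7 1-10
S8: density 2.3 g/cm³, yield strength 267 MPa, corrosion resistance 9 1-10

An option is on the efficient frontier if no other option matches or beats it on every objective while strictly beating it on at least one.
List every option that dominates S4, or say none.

S7

S7: density 7.0≤12.0, yield strength 610≥447, corrosion resistance 7≥7 — dominates S4.
Others (S1, S2, S3, S5, S6, S8) are each worse than S4 on at least one objective.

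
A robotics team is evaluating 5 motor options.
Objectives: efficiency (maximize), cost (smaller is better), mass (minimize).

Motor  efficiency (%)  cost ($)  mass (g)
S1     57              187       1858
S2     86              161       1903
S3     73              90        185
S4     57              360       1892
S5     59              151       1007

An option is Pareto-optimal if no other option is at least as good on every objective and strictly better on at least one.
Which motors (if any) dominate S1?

S3, S5

S3: efficiency 73≥57, cost 90≤187, mass 185≤1858 — dominates S1.
S5: efficiency 59≥57, cost 151≤187, mass 1007≤1858 — dominates S1.
Others (S2, S4) are each worse than S1 on at least one objective.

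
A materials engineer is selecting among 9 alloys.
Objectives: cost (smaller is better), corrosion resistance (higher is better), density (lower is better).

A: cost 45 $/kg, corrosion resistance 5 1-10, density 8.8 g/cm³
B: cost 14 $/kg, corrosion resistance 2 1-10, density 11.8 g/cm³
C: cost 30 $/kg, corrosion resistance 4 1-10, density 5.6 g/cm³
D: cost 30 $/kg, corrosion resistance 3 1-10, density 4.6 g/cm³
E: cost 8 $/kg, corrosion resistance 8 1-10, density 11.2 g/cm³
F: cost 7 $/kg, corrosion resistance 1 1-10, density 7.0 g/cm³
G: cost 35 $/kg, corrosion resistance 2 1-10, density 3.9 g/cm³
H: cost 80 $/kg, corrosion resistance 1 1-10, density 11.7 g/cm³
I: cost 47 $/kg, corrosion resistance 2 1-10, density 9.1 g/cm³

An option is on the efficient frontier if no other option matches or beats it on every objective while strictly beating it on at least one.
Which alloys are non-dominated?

A, C, D, E, F, G

A: not dominated.
B: dominated by E (cost 8≤14, corrosion resistance 8≥2, density 11.2≤11.8).
C: not dominated.
D: not dominated.
E: not dominated (best corrosion resistance).
F: not dominated (best cost).
G: not dominated (best density).
H: dominated by A (cost 45≤80, corrosion resistance 5≥1, density 8.8≤11.7).
I: dominated by A (cost 45≤47, corrosion resistance 5≥2, density 8.8≤9.1).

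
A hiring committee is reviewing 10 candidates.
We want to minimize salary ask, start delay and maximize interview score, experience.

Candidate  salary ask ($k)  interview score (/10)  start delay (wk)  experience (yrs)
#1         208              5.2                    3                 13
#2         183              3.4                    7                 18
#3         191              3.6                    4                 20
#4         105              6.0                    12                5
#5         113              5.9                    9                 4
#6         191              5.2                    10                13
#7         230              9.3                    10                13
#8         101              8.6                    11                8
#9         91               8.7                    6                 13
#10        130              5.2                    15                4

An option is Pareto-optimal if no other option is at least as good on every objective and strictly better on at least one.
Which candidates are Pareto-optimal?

#1, #2, #3, #7, #9

#1: not dominated (best start delay).
#2: not dominated.
#3: not dominated (best experience).
#4: dominated by #8 (salary ask 101≤105, interview score 8.6≥6.0, start delay 11≤12, experience 8≥5).
#5: dominated by #9 (salary ask 91≤113, interview score 8.7≥5.9, start delay 6≤9, experience 13≥4).
#6: dominated by #9 (salary ask 91≤191, interview score 8.7≥5.2, start delay 6≤10, experience 13≥13).
#7: not dominated (best interview score).
#8: dominated by #9 (salary ask 91≤101, interview score 8.7≥8.6, start delay 6≤11, experience 13≥8).
#9: not dominated (best salary ask).
#10: dominated by #4 (salary ask 105≤130, interview score 6.0≥5.2, start delay 12≤15, experience 5≥4).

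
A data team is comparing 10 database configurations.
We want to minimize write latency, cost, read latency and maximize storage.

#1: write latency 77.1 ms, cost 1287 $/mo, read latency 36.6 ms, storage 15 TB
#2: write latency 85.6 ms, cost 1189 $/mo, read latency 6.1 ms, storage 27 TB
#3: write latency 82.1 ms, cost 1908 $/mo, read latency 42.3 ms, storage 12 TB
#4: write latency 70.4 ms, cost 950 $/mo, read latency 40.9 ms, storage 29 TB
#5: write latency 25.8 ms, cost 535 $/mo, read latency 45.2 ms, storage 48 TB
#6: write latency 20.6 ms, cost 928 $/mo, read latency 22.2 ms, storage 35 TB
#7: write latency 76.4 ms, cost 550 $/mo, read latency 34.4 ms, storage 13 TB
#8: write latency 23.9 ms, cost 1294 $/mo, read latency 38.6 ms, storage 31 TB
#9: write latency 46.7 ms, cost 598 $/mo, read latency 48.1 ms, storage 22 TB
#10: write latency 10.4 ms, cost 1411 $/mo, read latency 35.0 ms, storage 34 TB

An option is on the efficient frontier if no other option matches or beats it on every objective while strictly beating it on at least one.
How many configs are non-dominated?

#1: dominated by #6 (write latency 20.6≤77.1, cost 928≤1287, read latency 22.2≤36.6, storage 35≥15).
#2: not dominated (best read latency).
#3: dominated by #1 (write latency 77.1≤82.1, cost 1287≤1908, read latency 36.6≤42.3, storage 15≥12).
#4: dominated by #6 (write latency 20.6≤70.4, cost 928≤950, read latency 22.2≤40.9, storage 35≥29).
#5: not dominated (best cost).
#6: not dominated.
#7: not dominated.
#8: dominated by #6 (write latency 20.6≤23.9, cost 928≤1294, read latency 22.2≤38.6, storage 35≥31).
#9: dominated by #5 (write latency 25.8≤46.7, cost 535≤598, read latency 45.2≤48.1, storage 48≥22).
#10: not dominated (best write latency).
Pareto-optimal: #2, #5, #6, #7, #10 → 5.

5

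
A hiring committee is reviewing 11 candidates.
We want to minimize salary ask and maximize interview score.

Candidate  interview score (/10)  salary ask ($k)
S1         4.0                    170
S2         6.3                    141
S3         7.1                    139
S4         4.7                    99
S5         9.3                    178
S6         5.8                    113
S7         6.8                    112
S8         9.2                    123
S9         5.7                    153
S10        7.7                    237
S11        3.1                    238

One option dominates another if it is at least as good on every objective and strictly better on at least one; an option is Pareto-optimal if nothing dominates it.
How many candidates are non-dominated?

4

S1: dominated by S2 (interview score 6.3≥4.0, salary ask 141≤170).
S2: dominated by S3 (interview score 7.1≥6.3, salary ask 139≤141).
S3: dominated by S8 (interview score 9.2≥7.1, salary ask 123≤139).
S4: not dominated (best salary ask).
S5: not dominated (best interview score).
S6: dominated by S7 (interview score 6.8≥5.8, salary ask 112≤113).
S7: not dominated.
S8: not dominated.
S9: dominated by S2 (interview score 6.3≥5.7, salary ask 141≤153).
S10: dominated by S5 (interview score 9.3≥7.7, salary ask 178≤237).
S11: dominated by S1 (interview score 4.0≥3.1, salary ask 170≤238).
Pareto-optimal: S4, S5, S7, S8 → 4.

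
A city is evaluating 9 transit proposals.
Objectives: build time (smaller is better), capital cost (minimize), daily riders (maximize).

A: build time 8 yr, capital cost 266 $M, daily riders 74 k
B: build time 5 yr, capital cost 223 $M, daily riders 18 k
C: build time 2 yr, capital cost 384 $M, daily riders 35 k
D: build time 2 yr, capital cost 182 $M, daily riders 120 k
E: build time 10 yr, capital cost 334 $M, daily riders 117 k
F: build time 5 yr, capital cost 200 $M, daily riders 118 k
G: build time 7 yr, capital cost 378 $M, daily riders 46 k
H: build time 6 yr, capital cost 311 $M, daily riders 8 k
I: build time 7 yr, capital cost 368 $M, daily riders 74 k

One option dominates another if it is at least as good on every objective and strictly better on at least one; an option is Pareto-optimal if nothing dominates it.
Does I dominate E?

No

I vs E: I is worse on capital cost (368 vs 334), so it does not dominate E.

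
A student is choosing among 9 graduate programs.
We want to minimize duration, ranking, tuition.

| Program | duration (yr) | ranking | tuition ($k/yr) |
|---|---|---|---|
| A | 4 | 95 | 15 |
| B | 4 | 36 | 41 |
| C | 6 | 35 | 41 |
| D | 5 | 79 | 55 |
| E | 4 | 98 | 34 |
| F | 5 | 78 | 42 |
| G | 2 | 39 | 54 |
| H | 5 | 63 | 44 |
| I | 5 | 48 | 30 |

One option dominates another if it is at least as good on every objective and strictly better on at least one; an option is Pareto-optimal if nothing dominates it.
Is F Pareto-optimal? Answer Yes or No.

No

B vs F: duration 4≤5, ranking 36≤78, tuition 41≤42 — B is at least as good on every objective and strictly better on at least one, so B dominates F.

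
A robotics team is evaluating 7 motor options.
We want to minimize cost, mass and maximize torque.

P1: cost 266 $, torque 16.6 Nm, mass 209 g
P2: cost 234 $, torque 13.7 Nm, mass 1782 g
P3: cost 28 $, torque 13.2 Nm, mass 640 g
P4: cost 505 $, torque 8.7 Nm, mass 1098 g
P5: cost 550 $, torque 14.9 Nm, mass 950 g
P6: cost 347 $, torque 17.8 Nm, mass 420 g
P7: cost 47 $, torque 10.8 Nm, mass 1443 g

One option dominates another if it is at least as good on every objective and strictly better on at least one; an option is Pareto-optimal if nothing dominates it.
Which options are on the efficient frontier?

P1, P2, P3, P6

P1: not dominated (best mass).
P2: not dominated.
P3: not dominated (best cost).
P4: dominated by P1 (cost 266≤505, torque 16.6≥8.7, mass 209≤1098).
P5: dominated by P1 (cost 266≤550, torque 16.6≥14.9, mass 209≤950).
P6: not dominated (best torque).
P7: dominated by P3 (cost 28≤47, torque 13.2≥10.8, mass 640≤1443).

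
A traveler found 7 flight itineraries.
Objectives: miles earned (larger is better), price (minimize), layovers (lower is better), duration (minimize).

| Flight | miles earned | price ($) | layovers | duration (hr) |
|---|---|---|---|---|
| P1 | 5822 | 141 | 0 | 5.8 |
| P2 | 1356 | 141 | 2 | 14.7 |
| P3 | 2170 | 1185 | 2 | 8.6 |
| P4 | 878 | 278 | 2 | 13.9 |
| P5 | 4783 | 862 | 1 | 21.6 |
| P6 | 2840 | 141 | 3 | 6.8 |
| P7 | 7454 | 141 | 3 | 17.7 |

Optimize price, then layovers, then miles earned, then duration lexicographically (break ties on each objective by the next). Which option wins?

First minimize price: best is 141, kept {P1, P2, P6, P7}.
Then minimize layovers: best is 0, kept {P1}.

P1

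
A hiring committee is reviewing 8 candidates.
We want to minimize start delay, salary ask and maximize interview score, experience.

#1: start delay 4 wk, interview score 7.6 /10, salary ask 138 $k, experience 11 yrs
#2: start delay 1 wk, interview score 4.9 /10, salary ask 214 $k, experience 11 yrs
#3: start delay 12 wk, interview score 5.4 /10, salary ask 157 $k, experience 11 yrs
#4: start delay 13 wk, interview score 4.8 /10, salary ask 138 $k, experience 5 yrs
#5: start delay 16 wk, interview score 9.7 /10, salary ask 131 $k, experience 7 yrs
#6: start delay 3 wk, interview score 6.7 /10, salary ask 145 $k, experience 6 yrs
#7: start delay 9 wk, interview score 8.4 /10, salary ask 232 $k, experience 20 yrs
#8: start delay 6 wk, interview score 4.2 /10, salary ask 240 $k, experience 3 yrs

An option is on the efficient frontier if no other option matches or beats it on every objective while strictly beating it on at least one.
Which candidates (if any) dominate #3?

#1

#1: start delay 4≤12, interview score 7.6≥5.4, salary ask 138≤157, experience 11≥11 — dominates #3.
Others (#2, #4, #5, #6, #7, #8) are each worse than #3 on at least one objective.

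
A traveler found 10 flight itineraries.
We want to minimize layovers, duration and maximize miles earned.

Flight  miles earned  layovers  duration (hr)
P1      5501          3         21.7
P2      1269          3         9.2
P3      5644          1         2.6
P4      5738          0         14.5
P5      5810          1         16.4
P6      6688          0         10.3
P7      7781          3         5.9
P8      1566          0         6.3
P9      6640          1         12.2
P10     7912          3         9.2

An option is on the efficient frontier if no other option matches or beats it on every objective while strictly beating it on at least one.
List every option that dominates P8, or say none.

none

P1: worse on layovers (3 vs 0).
P2: worse on miles earned (1269 vs 1566).
P3: worse on layovers (1 vs 0).
P4: worse on duration (14.5 vs 6.3).
P5: worse on layovers (1 vs 0).
P6: worse on duration (10.3 vs 6.3).
P7: worse on layovers (3 vs 0).
P9: worse on layovers (1 vs 0).
P10: worse on layovers (3 vs 0).
No option dominates P8.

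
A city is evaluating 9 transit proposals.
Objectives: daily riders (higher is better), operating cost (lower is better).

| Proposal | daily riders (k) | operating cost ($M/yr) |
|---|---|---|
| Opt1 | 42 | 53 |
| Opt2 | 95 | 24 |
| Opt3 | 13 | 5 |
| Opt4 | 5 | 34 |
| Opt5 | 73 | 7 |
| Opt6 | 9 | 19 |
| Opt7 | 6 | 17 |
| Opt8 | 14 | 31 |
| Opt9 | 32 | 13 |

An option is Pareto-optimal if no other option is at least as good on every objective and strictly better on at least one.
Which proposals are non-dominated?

Opt1: dominated by Opt2 (daily riders 95≥42, operating cost 24≤53).
Opt2: not dominated (best daily riders).
Opt3: not dominated (best operating cost).
Opt4: dominated by Opt2 (daily riders 95≥5, operating cost 24≤34).
Opt5: not dominated.
Opt6: dominated by Opt3 (daily riders 13≥9, operating cost 5≤19).
Opt7: dominated by Opt3 (daily riders 13≥6, operating cost 5≤17).
Opt8: dominated by Opt2 (daily riders 95≥14, operating cost 24≤31).
Opt9: dominated by Opt5 (daily riders 73≥32, operating cost 7≤13).

Opt2, Opt3, Opt5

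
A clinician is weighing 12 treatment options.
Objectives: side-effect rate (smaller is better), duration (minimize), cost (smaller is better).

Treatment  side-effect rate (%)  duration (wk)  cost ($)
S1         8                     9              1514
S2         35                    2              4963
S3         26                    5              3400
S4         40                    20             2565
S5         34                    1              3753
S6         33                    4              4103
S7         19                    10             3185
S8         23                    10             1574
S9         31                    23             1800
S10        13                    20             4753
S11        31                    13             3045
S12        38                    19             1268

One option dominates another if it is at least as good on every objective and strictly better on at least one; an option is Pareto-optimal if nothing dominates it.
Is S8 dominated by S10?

S10 vs S8: S10 is worse on duration (20 vs 10), so it does not dominate S8.

No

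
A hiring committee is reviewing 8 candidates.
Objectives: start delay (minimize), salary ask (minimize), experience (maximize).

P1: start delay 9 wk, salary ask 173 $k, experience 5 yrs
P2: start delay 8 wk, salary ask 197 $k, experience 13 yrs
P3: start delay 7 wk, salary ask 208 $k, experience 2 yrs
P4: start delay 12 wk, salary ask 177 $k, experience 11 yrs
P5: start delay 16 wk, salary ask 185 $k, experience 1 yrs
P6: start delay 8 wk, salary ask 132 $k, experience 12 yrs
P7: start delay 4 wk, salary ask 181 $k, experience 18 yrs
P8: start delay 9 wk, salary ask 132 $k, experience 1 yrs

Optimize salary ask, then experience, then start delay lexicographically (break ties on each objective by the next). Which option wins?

P6

First minimize salary ask: best is 132, kept {P6, P8}.
Then maximize experience: best is 12, kept {P6}.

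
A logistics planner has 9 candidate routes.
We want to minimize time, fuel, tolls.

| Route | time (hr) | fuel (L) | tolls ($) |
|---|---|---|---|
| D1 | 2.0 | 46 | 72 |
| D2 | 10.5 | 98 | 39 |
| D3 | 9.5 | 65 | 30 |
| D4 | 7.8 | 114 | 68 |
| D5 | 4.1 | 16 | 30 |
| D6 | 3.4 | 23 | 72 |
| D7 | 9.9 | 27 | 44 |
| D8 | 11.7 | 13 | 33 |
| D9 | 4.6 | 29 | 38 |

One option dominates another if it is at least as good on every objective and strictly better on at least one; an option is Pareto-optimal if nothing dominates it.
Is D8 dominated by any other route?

D1: worse on fuel (46 vs 13).
D2: worse on fuel (98 vs 13).
D3: worse on fuel (65 vs 13).
D4: worse on fuel (114 vs 13).
D5: worse on fuel (16 vs 13).
D6: worse on fuel (23 vs 13).
D7: worse on fuel (27 vs 13).
D9: worse on fuel (29 vs 13).
No option is at least as good as D8 on every objective and strictly better on one.

No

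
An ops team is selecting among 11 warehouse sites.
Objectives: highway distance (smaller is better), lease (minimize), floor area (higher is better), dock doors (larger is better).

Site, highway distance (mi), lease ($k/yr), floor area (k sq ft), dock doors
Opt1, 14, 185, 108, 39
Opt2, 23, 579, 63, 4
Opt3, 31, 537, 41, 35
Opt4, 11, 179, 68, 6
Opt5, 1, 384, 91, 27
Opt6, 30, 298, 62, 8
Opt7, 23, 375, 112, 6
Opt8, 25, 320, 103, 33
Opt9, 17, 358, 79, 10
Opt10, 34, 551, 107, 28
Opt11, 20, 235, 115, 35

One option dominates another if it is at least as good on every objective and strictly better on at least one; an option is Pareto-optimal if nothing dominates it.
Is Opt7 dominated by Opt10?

No

Opt10 vs Opt7: Opt10 is worse on highway distance (34 vs 23), so it does not dominate Opt7.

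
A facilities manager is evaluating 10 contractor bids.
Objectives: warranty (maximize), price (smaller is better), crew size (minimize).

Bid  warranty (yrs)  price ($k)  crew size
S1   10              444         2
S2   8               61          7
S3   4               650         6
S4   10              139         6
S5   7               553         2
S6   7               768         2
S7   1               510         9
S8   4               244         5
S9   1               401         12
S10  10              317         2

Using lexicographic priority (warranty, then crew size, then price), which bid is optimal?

First maximize warranty: best is 10, kept {S1, S4, S10}.
Then minimize crew size: best is 2, kept {S1, S10}.
Then minimize price: best is 317, kept {S10}.

S10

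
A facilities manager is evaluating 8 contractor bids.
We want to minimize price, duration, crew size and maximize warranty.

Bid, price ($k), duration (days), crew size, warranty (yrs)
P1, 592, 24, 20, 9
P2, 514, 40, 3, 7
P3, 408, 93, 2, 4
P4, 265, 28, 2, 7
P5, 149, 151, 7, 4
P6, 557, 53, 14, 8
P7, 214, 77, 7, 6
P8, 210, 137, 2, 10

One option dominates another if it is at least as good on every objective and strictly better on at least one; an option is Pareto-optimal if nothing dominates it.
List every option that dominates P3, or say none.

P4: price 265≤408, duration 28≤93, crew size 2≤2, warranty 7≥4 — dominates P3.
Others (P1, P2, P5, P6, P7, P8) are each worse than P3 on at least one objective.

P4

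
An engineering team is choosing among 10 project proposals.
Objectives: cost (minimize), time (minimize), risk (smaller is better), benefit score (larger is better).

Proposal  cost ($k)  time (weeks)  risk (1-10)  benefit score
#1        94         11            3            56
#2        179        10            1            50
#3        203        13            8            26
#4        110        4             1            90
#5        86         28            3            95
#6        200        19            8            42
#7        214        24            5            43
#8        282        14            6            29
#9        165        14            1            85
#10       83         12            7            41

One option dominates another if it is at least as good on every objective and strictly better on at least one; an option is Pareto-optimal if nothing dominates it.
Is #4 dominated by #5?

No

#5 vs #4: #5 is worse on time (28 vs 4), so it does not dominate #4.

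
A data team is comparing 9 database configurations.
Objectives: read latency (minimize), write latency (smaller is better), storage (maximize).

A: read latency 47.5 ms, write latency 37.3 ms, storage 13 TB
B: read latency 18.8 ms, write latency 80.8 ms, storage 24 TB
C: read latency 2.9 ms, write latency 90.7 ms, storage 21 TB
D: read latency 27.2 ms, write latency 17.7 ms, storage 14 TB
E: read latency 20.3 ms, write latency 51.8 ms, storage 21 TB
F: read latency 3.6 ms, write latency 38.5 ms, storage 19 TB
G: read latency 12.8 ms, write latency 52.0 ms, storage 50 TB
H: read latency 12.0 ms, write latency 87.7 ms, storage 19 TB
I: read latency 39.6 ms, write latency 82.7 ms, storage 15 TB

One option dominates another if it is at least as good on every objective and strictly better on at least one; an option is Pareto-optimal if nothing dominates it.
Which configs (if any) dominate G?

none

A: worse on read latency (47.5 vs 12.8).
B: worse on read latency (18.8 vs 12.8).
C: worse on write latency (90.7 vs 52.0).
D: worse on read latency (27.2 vs 12.8).
E: worse on read latency (20.3 vs 12.8).
F: worse on storage (19 vs 50).
H: worse on write latency (87.7 vs 52.0).
I: worse on read latency (39.6 vs 12.8).
No option dominates G.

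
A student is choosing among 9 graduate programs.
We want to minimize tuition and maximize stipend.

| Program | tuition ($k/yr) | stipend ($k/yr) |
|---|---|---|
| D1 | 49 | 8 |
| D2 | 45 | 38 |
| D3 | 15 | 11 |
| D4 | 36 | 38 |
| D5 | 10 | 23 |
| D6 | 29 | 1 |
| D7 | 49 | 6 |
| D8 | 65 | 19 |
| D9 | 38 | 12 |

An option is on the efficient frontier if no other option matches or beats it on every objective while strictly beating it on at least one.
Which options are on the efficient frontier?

D1: dominated by D2 (tuition 45≤49, stipend 38≥8).
D2: dominated by D4 (tuition 36≤45, stipend 38≥38).
D3: dominated by D5 (tuition 10≤15, stipend 23≥11).
D4: not dominated.
D5: not dominated (best tuition).
D6: dominated by D3 (tuition 15≤29, stipend 11≥1).
D7: dominated by D1 (tuition 49≤49, stipend 8≥6).
D8: dominated by D2 (tuition 45≤65, stipend 38≥19).
D9: dominated by D4 (tuition 36≤38, stipend 38≥12).

D4, D5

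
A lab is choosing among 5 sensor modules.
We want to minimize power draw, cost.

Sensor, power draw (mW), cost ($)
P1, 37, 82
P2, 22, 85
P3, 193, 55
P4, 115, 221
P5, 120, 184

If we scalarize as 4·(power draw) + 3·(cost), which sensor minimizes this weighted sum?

P1: 4·37 + 3·82 = 394
P2: 4·22 + 3·85 = 343
P3: 4·193 + 3·55 = 937
P4: 4·115 + 3·221 = 1123
P5: 4·120 + 3·184 = 1032
Lowest: P2 at 343.

P2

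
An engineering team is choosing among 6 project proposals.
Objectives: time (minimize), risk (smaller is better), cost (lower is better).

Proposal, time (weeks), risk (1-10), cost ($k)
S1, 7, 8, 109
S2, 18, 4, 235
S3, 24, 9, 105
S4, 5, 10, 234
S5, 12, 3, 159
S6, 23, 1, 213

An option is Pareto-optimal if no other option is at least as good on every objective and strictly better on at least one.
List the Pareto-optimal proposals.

S1: not dominated.
S2: dominated by S5 (time 12≤18, risk 3≤4, cost 159≤235).
S3: not dominated (best cost).
S4: not dominated (best time).
S5: not dominated.
S6: not dominated (best risk).

S1, S3, S4, S5, S6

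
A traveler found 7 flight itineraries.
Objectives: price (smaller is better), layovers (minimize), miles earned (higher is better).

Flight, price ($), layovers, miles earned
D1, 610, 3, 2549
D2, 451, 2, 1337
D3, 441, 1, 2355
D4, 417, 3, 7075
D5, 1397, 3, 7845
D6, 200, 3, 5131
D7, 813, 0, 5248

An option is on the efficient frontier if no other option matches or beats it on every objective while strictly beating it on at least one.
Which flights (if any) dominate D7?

D1: worse on layovers (3 vs 0).
D2: worse on layovers (2 vs 0).
D3: worse on layovers (1 vs 0).
D4: worse on layovers (3 vs 0).
D5: worse on price (1397 vs 813).
D6: worse on layovers (3 vs 0).
No option dominates D7.

none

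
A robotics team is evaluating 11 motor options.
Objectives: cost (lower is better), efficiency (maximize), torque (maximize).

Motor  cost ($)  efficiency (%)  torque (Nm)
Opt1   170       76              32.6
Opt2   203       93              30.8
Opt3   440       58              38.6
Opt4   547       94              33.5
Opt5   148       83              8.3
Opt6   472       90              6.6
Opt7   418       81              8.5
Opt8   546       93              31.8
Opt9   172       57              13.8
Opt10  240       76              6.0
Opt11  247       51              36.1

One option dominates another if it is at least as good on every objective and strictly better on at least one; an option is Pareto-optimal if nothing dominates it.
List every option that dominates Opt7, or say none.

Opt2

Opt2: cost 203≤418, efficiency 93≥81, torque 30.8≥8.5 — dominates Opt7.
Others (Opt1, Opt3, Opt4, Opt5, Opt6, Opt8, Opt9, Opt10, Opt11) are each worse than Opt7 on at least one objective.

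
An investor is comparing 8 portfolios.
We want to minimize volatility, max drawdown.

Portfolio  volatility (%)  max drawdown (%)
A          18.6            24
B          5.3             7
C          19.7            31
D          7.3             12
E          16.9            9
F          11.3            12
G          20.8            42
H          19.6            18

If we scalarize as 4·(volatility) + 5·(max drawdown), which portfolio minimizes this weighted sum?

B

A: 4·18.6 + 5·24 = 194.4
B: 4·5.3 + 5·7 = 56.2
C: 4·19.7 + 5·31 = 233.8
D: 4·7.3 + 5·12 = 89.2
E: 4·16.9 + 5·9 = 112.6
F: 4·11.3 + 5·12 = 105.2
G: 4·20.8 + 5·42 = 293.2
H: 4·19.6 + 5·18 = 168.4
Lowest: B at 56.2.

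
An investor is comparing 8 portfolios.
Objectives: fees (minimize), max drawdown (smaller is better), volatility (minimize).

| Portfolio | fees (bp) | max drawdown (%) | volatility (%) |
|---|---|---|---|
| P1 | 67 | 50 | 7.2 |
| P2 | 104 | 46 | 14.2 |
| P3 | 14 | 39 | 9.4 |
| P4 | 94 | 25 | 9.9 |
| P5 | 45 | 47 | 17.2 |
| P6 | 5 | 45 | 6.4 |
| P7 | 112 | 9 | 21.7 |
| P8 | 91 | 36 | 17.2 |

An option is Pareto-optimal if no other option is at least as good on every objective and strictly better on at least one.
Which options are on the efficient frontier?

P1: dominated by P6 (fees 5≤67, max drawdown 45≤50, volatility 6.4≤7.2).
P2: dominated by P3 (fees 14≤104, max drawdown 39≤46, volatility 9.4≤14.2).
P3: not dominated.
P4: not dominated.
P5: dominated by P3 (fees 14≤45, max drawdown 39≤47, volatility 9.4≤17.2).
P6: not dominated (best fees).
P7: not dominated (best max drawdown).
P8: not dominated.

P3, P4, P6, P7, P8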